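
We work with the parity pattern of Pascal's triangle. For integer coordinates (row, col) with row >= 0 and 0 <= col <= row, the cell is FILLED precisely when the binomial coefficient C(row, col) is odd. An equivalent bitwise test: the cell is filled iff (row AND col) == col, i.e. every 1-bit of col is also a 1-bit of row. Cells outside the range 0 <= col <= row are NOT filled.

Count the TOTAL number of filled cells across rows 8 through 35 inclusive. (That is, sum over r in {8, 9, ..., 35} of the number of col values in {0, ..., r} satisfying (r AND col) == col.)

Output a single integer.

Answer: 234

Derivation:
r8=1000 pc1: +2 =2
r9=1001 pc2: +4 =6
r10=1010 pc2: +4 =10
r11=1011 pc3: +8 =18
r12=1100 pc2: +4 =22
r13=1101 pc3: +8 =30
r14=1110 pc3: +8 =38
r15=1111 pc4: +16 =54
r16=10000 pc1: +2 =56
r17=10001 pc2: +4 =60
r18=10010 pc2: +4 =64
r19=10011 pc3: +8 =72
r20=10100 pc2: +4 =76
r21=10101 pc3: +8 =84
r22=10110 pc3: +8 =92
r23=10111 pc4: +16 =108
r24=11000 pc2: +4 =112
r25=11001 pc3: +8 =120
r26=11010 pc3: +8 =128
r27=11011 pc4: +16 =144
r28=11100 pc3: +8 =152
r29=11101 pc4: +16 =168
r30=11110 pc4: +16 =184
r31=11111 pc5: +32 =216
r32=100000 pc1: +2 =218
r33=100001 pc2: +4 =222
r34=100010 pc2: +4 =226
r35=100011 pc3: +8 =234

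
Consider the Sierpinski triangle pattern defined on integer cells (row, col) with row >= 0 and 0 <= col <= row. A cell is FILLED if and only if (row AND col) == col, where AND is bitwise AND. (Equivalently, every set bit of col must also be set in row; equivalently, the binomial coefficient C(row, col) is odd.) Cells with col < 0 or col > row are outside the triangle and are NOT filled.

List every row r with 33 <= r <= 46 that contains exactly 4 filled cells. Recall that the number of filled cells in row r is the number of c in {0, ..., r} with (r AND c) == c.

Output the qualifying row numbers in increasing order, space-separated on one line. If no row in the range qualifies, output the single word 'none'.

Answer: 33 34 36 40

Derivation:
Row r has 2^popcount(r) filled cells, so we need popcount(r) = log2(4) = 2.
Scan r = 33..46 and keep those with exactly 2 one-bits:
r=33=100001 popcount=2 -> KEEP
r=34=100010 popcount=2 -> KEEP
r=35=100011 popcount=3 -> skip
r=36=100100 popcount=2 -> KEEP
r=37=100101 popcount=3 -> skip
r=38=100110 popcount=3 -> skip
r=39=100111 popcount=4 -> skip
r=40=101000 popcount=2 -> KEEP
r=41=101001 popcount=3 -> skip
r=42=101010 popcount=3 -> skip
r=43=101011 popcount=4 -> skip
r=44=101100 popcount=3 -> skip
r=45=101101 popcount=4 -> skip
r=46=101110 popcount=4 -> skip
Kept rows: 33 34 36 40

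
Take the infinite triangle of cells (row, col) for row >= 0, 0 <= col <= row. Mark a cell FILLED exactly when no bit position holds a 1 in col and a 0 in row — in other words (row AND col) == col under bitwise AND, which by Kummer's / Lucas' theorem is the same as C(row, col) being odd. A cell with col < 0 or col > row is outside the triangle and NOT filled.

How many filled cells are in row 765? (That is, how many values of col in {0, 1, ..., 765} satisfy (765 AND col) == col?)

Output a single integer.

765 in binary = 1011111101
popcount(765) = number of 1-bits in 1011111101 = 8
A col c satisfies (765 AND c) == c iff every set bit of c is also set in 765; each of the 8 set bits of 765 can independently be on or off in c.
count = 2^8 = 256

Answer: 256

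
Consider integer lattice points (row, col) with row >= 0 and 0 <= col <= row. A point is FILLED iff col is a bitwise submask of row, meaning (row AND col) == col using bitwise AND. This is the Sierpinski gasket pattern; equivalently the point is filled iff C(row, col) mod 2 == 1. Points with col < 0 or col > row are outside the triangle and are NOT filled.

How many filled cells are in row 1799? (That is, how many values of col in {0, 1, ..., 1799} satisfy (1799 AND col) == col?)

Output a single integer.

1799 in binary = 11100000111
popcount(1799) = number of 1-bits in 11100000111 = 6
A col c satisfies (1799 AND c) == c iff every set bit of c is also set in 1799; each of the 6 set bits of 1799 can independently be on or off in c.
count = 2^6 = 64

Answer: 64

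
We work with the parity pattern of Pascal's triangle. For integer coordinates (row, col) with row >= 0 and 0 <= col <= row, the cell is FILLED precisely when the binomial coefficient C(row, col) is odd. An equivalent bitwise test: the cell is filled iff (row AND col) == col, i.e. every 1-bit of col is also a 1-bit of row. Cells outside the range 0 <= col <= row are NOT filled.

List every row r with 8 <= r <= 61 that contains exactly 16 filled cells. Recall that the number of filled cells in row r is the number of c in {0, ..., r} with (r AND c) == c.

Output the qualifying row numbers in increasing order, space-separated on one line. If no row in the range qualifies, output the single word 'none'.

Row r has 2^popcount(r) filled cells, so we need popcount(r) = log2(16) = 4.
Scan r = 8..61 and keep those with exactly 4 one-bits:
r=8=1000 popcount=1 -> skip
r=9=1001 popcount=2 -> skip
r=10=1010 popcount=2 -> skip
r=11=1011 popcount=3 -> skip
r=12=1100 popcount=2 -> skip
r=13=1101 popcount=3 -> skip
r=14=1110 popcount=3 -> skip
r=15=1111 popcount=4 -> KEEP
r=16=10000 popcount=1 -> skip
r=17=10001 popcount=2 -> skip
r=18=10010 popcount=2 -> skip
r=19=10011 popcount=3 -> skip
r=20=10100 popcount=2 -> skip
r=21=10101 popcount=3 -> skip
r=22=10110 popcount=3 -> skip
r=23=10111 popcount=4 -> KEEP
r=24=11000 popcount=2 -> skip
r=25=11001 popcount=3 -> skip
r=26=11010 popcount=3 -> skip
r=27=11011 popcount=4 -> KEEP
r=28=11100 popcount=3 -> skip
r=29=11101 popcount=4 -> KEEP
r=30=11110 popcount=4 -> KEEP
r=31=11111 popcount=5 -> skip
r=32=100000 popcount=1 -> skip
r=33=100001 popcount=2 -> skip
r=34=100010 popcount=2 -> skip
r=35=100011 popcount=3 -> skip
r=36=100100 popcount=2 -> skip
r=37=100101 popcount=3 -> skip
r=38=100110 popcount=3 -> skip
r=39=100111 popcount=4 -> KEEP
r=40=101000 popcount=2 -> skip
r=41=101001 popcount=3 -> skip
r=42=101010 popcount=3 -> skip
r=43=101011 popcount=4 -> KEEP
r=44=101100 popcount=3 -> skip
r=45=101101 popcount=4 -> KEEP
r=46=101110 popcount=4 -> KEEP
r=47=101111 popcount=5 -> skip
r=48=110000 popcount=2 -> skip
r=49=110001 popcount=3 -> skip
r=50=110010 popcount=3 -> skip
r=51=110011 popcount=4 -> KEEP
r=52=110100 popcount=3 -> skip
r=53=110101 popcount=4 -> KEEP
r=54=110110 popcount=4 -> KEEP
r=55=110111 popcount=5 -> skip
r=56=111000 popcount=3 -> skip
r=57=111001 popcount=4 -> KEEP
r=58=111010 popcount=4 -> KEEP
r=59=111011 popcount=5 -> skip
r=60=111100 popcount=4 -> KEEP
r=61=111101 popcount=5 -> skip
Kept rows: 15 23 27 29 30 39 43 45 46 51 53 54 57 58 60

Answer: 15 23 27 29 30 39 43 45 46 51 53 54 57 58 60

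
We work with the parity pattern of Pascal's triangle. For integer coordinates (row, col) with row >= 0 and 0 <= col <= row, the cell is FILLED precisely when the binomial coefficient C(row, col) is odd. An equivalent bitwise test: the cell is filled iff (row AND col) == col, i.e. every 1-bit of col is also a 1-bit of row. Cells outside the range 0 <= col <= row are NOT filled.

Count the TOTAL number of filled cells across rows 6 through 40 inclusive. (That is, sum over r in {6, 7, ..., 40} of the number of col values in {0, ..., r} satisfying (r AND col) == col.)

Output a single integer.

Answer: 286

Derivation:
r6=110 pc2: +4 =4
r7=111 pc3: +8 =12
r8=1000 pc1: +2 =14
r9=1001 pc2: +4 =18
r10=1010 pc2: +4 =22
r11=1011 pc3: +8 =30
r12=1100 pc2: +4 =34
r13=1101 pc3: +8 =42
r14=1110 pc3: +8 =50
r15=1111 pc4: +16 =66
r16=10000 pc1: +2 =68
r17=10001 pc2: +4 =72
r18=10010 pc2: +4 =76
r19=10011 pc3: +8 =84
r20=10100 pc2: +4 =88
r21=10101 pc3: +8 =96
r22=10110 pc3: +8 =104
r23=10111 pc4: +16 =120
r24=11000 pc2: +4 =124
r25=11001 pc3: +8 =132
r26=11010 pc3: +8 =140
r27=11011 pc4: +16 =156
r28=11100 pc3: +8 =164
r29=11101 pc4: +16 =180
r30=11110 pc4: +16 =196
r31=11111 pc5: +32 =228
r32=100000 pc1: +2 =230
r33=100001 pc2: +4 =234
r34=100010 pc2: +4 =238
r35=100011 pc3: +8 =246
r36=100100 pc2: +4 =250
r37=100101 pc3: +8 =258
r38=100110 pc3: +8 =266
r39=100111 pc4: +16 =282
r40=101000 pc2: +4 =286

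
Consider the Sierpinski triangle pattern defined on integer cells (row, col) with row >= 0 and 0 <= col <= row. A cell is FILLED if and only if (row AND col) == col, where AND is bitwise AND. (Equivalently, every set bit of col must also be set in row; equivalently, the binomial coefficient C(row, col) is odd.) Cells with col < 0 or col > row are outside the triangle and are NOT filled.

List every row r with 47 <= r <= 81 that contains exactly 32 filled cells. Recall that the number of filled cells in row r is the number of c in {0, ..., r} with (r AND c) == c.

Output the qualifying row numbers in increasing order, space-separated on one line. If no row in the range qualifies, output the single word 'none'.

Answer: 47 55 59 61 62 79

Derivation:
Row r has 2^popcount(r) filled cells, so we need popcount(r) = log2(32) = 5.
Scan r = 47..81 and keep those with exactly 5 one-bits:
r=47=101111 popcount=5 -> KEEP
r=48=110000 popcount=2 -> skip
r=49=110001 popcount=3 -> skip
r=50=110010 popcount=3 -> skip
r=51=110011 popcount=4 -> skip
r=52=110100 popcount=3 -> skip
r=53=110101 popcount=4 -> skip
r=54=110110 popcount=4 -> skip
r=55=110111 popcount=5 -> KEEP
r=56=111000 popcount=3 -> skip
r=57=111001 popcount=4 -> skip
r=58=111010 popcount=4 -> skip
r=59=111011 popcount=5 -> KEEP
r=60=111100 popcount=4 -> skip
r=61=111101 popcount=5 -> KEEP
r=62=111110 popcount=5 -> KEEP
r=63=111111 popcount=6 -> skip
r=64=1000000 popcount=1 -> skip
r=65=1000001 popcount=2 -> skip
r=66=1000010 popcount=2 -> skip
r=67=1000011 popcount=3 -> skip
r=68=1000100 popcount=2 -> skip
r=69=1000101 popcount=3 -> skip
r=70=1000110 popcount=3 -> skip
r=71=1000111 popcount=4 -> skip
r=72=1001000 popcount=2 -> skip
r=73=1001001 popcount=3 -> skip
r=74=1001010 popcount=3 -> skip
r=75=1001011 popcount=4 -> skip
r=76=1001100 popcount=3 -> skip
r=77=1001101 popcount=4 -> skip
r=78=1001110 popcount=4 -> skip
r=79=1001111 popcount=5 -> KEEP
r=80=1010000 popcount=2 -> skip
r=81=1010001 popcount=3 -> skip
Kept rows: 47 55 59 61 62 79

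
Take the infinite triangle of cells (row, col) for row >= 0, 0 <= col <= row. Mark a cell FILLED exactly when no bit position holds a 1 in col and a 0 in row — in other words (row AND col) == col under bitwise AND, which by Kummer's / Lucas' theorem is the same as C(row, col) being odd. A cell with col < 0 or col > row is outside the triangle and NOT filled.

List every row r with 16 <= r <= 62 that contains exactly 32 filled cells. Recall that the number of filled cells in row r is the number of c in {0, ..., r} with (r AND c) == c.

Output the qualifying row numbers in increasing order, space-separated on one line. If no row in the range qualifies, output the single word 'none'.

Row r has 2^popcount(r) filled cells, so we need popcount(r) = log2(32) = 5.
Scan r = 16..62 and keep those with exactly 5 one-bits:
r=16=10000 popcount=1 -> skip
r=17=10001 popcount=2 -> skip
r=18=10010 popcount=2 -> skip
r=19=10011 popcount=3 -> skip
r=20=10100 popcount=2 -> skip
r=21=10101 popcount=3 -> skip
r=22=10110 popcount=3 -> skip
r=23=10111 popcount=4 -> skip
r=24=11000 popcount=2 -> skip
r=25=11001 popcount=3 -> skip
r=26=11010 popcount=3 -> skip
r=27=11011 popcount=4 -> skip
r=28=11100 popcount=3 -> skip
r=29=11101 popcount=4 -> skip
r=30=11110 popcount=4 -> skip
r=31=11111 popcount=5 -> KEEP
r=32=100000 popcount=1 -> skip
r=33=100001 popcount=2 -> skip
r=34=100010 popcount=2 -> skip
r=35=100011 popcount=3 -> skip
r=36=100100 popcount=2 -> skip
r=37=100101 popcount=3 -> skip
r=38=100110 popcount=3 -> skip
r=39=100111 popcount=4 -> skip
r=40=101000 popcount=2 -> skip
r=41=101001 popcount=3 -> skip
r=42=101010 popcount=3 -> skip
r=43=101011 popcount=4 -> skip
r=44=101100 popcount=3 -> skip
r=45=101101 popcount=4 -> skip
r=46=101110 popcount=4 -> skip
r=47=101111 popcount=5 -> KEEP
r=48=110000 popcount=2 -> skip
r=49=110001 popcount=3 -> skip
r=50=110010 popcount=3 -> skip
r=51=110011 popcount=4 -> skip
r=52=110100 popcount=3 -> skip
r=53=110101 popcount=4 -> skip
r=54=110110 popcount=4 -> skip
r=55=110111 popcount=5 -> KEEP
r=56=111000 popcount=3 -> skip
r=57=111001 popcount=4 -> skip
r=58=111010 popcount=4 -> skip
r=59=111011 popcount=5 -> KEEP
r=60=111100 popcount=4 -> skip
r=61=111101 popcount=5 -> KEEP
r=62=111110 popcount=5 -> KEEP
Kept rows: 31 47 55 59 61 62

Answer: 31 47 55 59 61 62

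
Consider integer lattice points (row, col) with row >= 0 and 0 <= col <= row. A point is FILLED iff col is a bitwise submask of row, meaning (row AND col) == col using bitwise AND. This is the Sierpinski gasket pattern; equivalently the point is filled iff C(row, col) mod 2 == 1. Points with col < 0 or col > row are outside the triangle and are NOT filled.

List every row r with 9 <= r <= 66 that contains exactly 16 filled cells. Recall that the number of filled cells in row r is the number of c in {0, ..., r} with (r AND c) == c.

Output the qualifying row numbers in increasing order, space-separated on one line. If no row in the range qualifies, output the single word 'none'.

Row r has 2^popcount(r) filled cells, so we need popcount(r) = log2(16) = 4.
Scan r = 9..66 and keep those with exactly 4 one-bits:
r=9=1001 popcount=2 -> skip
r=10=1010 popcount=2 -> skip
r=11=1011 popcount=3 -> skip
r=12=1100 popcount=2 -> skip
r=13=1101 popcount=3 -> skip
r=14=1110 popcount=3 -> skip
r=15=1111 popcount=4 -> KEEP
r=16=10000 popcount=1 -> skip
r=17=10001 popcount=2 -> skip
r=18=10010 popcount=2 -> skip
r=19=10011 popcount=3 -> skip
r=20=10100 popcount=2 -> skip
r=21=10101 popcount=3 -> skip
r=22=10110 popcount=3 -> skip
r=23=10111 popcount=4 -> KEEP
r=24=11000 popcount=2 -> skip
r=25=11001 popcount=3 -> skip
r=26=11010 popcount=3 -> skip
r=27=11011 popcount=4 -> KEEP
r=28=11100 popcount=3 -> skip
r=29=11101 popcount=4 -> KEEP
r=30=11110 popcount=4 -> KEEP
r=31=11111 popcount=5 -> skip
r=32=100000 popcount=1 -> skip
r=33=100001 popcount=2 -> skip
r=34=100010 popcount=2 -> skip
r=35=100011 popcount=3 -> skip
r=36=100100 popcount=2 -> skip
r=37=100101 popcount=3 -> skip
r=38=100110 popcount=3 -> skip
r=39=100111 popcount=4 -> KEEP
r=40=101000 popcount=2 -> skip
r=41=101001 popcount=3 -> skip
r=42=101010 popcount=3 -> skip
r=43=101011 popcount=4 -> KEEP
r=44=101100 popcount=3 -> skip
r=45=101101 popcount=4 -> KEEP
r=46=101110 popcount=4 -> KEEP
r=47=101111 popcount=5 -> skip
r=48=110000 popcount=2 -> skip
r=49=110001 popcount=3 -> skip
r=50=110010 popcount=3 -> skip
r=51=110011 popcount=4 -> KEEP
r=52=110100 popcount=3 -> skip
r=53=110101 popcount=4 -> KEEP
r=54=110110 popcount=4 -> KEEP
r=55=110111 popcount=5 -> skip
r=56=111000 popcount=3 -> skip
r=57=111001 popcount=4 -> KEEP
r=58=111010 popcount=4 -> KEEP
r=59=111011 popcount=5 -> skip
r=60=111100 popcount=4 -> KEEP
r=61=111101 popcount=5 -> skip
r=62=111110 popcount=5 -> skip
r=63=111111 popcount=6 -> skip
r=64=1000000 popcount=1 -> skip
r=65=1000001 popcount=2 -> skip
r=66=1000010 popcount=2 -> skip
Kept rows: 15 23 27 29 30 39 43 45 46 51 53 54 57 58 60

Answer: 15 23 27 29 30 39 43 45 46 51 53 54 57 58 60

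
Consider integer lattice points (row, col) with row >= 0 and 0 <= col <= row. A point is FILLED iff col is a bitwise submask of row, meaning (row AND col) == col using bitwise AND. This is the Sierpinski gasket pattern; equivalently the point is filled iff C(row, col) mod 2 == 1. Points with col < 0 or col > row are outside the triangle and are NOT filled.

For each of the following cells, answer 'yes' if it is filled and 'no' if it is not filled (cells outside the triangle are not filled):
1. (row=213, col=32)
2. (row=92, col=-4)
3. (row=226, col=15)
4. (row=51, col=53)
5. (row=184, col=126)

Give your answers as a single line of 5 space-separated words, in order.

(213,32): row=0b11010101, col=0b100000, row AND col = 0b0 = 0; 0 != 32 -> empty
(92,-4): col outside [0, 92] -> not filled
(226,15): row=0b11100010, col=0b1111, row AND col = 0b10 = 2; 2 != 15 -> empty
(51,53): col outside [0, 51] -> not filled
(184,126): row=0b10111000, col=0b1111110, row AND col = 0b111000 = 56; 56 != 126 -> empty

Answer: no no no no no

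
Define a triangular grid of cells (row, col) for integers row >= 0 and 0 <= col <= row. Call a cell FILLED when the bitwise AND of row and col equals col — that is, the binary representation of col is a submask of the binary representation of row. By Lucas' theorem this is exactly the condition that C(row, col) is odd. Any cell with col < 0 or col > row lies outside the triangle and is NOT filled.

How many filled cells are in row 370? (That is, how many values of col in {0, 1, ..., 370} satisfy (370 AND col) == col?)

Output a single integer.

370 in binary = 101110010
popcount(370) = number of 1-bits in 101110010 = 5
A col c satisfies (370 AND c) == c iff every set bit of c is also set in 370; each of the 5 set bits of 370 can independently be on or off in c.
count = 2^5 = 32

Answer: 32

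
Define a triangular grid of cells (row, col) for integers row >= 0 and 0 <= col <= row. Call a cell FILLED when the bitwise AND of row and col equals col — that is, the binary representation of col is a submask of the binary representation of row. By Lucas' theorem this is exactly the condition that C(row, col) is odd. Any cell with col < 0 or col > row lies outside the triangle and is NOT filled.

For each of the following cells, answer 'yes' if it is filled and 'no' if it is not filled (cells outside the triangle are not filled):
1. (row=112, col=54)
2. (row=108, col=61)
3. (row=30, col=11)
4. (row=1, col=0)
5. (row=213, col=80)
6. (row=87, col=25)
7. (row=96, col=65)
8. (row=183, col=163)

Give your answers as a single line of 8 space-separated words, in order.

(112,54): row=0b1110000, col=0b110110, row AND col = 0b110000 = 48; 48 != 54 -> empty
(108,61): row=0b1101100, col=0b111101, row AND col = 0b101100 = 44; 44 != 61 -> empty
(30,11): row=0b11110, col=0b1011, row AND col = 0b1010 = 10; 10 != 11 -> empty
(1,0): row=0b1, col=0b0, row AND col = 0b0 = 0; 0 == 0 -> filled
(213,80): row=0b11010101, col=0b1010000, row AND col = 0b1010000 = 80; 80 == 80 -> filled
(87,25): row=0b1010111, col=0b11001, row AND col = 0b10001 = 17; 17 != 25 -> empty
(96,65): row=0b1100000, col=0b1000001, row AND col = 0b1000000 = 64; 64 != 65 -> empty
(183,163): row=0b10110111, col=0b10100011, row AND col = 0b10100011 = 163; 163 == 163 -> filled

Answer: no no no yes yes no no yes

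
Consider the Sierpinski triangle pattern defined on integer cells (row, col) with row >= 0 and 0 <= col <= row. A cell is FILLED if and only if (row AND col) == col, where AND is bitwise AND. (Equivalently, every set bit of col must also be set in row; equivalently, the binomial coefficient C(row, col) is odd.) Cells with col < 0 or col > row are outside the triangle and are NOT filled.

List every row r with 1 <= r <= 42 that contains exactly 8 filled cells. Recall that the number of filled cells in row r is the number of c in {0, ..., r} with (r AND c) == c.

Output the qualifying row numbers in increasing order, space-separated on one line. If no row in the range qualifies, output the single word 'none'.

Row r has 2^popcount(r) filled cells, so we need popcount(r) = log2(8) = 3.
Scan r = 1..42 and keep those with exactly 3 one-bits:
r=1=1 popcount=1 -> skip
r=2=10 popcount=1 -> skip
r=3=11 popcount=2 -> skip
r=4=100 popcount=1 -> skip
r=5=101 popcount=2 -> skip
r=6=110 popcount=2 -> skip
r=7=111 popcount=3 -> KEEP
r=8=1000 popcount=1 -> skip
r=9=1001 popcount=2 -> skip
r=10=1010 popcount=2 -> skip
r=11=1011 popcount=3 -> KEEP
r=12=1100 popcount=2 -> skip
r=13=1101 popcount=3 -> KEEP
r=14=1110 popcount=3 -> KEEP
r=15=1111 popcount=4 -> skip
r=16=10000 popcount=1 -> skip
r=17=10001 popcount=2 -> skip
r=18=10010 popcount=2 -> skip
r=19=10011 popcount=3 -> KEEP
r=20=10100 popcount=2 -> skip
r=21=10101 popcount=3 -> KEEP
r=22=10110 popcount=3 -> KEEP
r=23=10111 popcount=4 -> skip
r=24=11000 popcount=2 -> skip
r=25=11001 popcount=3 -> KEEP
r=26=11010 popcount=3 -> KEEP
r=27=11011 popcount=4 -> skip
r=28=11100 popcount=3 -> KEEP
r=29=11101 popcount=4 -> skip
r=30=11110 popcount=4 -> skip
r=31=11111 popcount=5 -> skip
r=32=100000 popcount=1 -> skip
r=33=100001 popcount=2 -> skip
r=34=100010 popcount=2 -> skip
r=35=100011 popcount=3 -> KEEP
r=36=100100 popcount=2 -> skip
r=37=100101 popcount=3 -> KEEP
r=38=100110 popcount=3 -> KEEP
r=39=100111 popcount=4 -> skip
r=40=101000 popcount=2 -> skip
r=41=101001 popcount=3 -> KEEP
r=42=101010 popcount=3 -> KEEP
Kept rows: 7 11 13 14 19 21 22 25 26 28 35 37 38 41 42

Answer: 7 11 13 14 19 21 22 25 26 28 35 37 38 41 42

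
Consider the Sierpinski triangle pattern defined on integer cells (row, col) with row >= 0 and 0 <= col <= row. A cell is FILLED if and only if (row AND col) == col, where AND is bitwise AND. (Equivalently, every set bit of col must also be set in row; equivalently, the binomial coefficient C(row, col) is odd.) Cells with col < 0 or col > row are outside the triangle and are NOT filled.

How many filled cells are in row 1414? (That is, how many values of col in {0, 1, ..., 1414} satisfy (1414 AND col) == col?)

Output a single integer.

1414 in binary = 10110000110
popcount(1414) = number of 1-bits in 10110000110 = 5
A col c satisfies (1414 AND c) == c iff every set bit of c is also set in 1414; each of the 5 set bits of 1414 can independently be on or off in c.
count = 2^5 = 32

Answer: 32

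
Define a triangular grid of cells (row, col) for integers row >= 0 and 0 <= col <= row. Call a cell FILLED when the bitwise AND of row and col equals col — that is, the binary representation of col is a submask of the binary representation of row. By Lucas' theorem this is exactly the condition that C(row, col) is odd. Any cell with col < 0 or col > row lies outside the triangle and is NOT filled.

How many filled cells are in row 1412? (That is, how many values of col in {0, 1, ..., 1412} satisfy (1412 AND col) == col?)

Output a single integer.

1412 in binary = 10110000100
popcount(1412) = number of 1-bits in 10110000100 = 4
A col c satisfies (1412 AND c) == c iff every set bit of c is also set in 1412; each of the 4 set bits of 1412 can independently be on or off in c.
count = 2^4 = 16

Answer: 16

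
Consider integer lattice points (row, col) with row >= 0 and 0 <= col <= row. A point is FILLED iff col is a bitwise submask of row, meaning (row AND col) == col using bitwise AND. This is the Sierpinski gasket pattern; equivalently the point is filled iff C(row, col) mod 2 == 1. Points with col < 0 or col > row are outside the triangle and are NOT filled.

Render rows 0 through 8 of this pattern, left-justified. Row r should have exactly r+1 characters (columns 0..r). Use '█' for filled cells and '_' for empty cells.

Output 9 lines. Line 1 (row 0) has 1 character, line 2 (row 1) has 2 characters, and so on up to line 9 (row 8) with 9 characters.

r0=0: █
r1=1: ██
r2=10: █_█
r3=11: ████
r4=100: █___█
r5=101: ██__██
r6=110: █_█_█_█
r7=111: ████████
r8=1000: █_______█

Answer: █
██
█_█
████
█___█
██__██
█_█_█_█
████████
█_______█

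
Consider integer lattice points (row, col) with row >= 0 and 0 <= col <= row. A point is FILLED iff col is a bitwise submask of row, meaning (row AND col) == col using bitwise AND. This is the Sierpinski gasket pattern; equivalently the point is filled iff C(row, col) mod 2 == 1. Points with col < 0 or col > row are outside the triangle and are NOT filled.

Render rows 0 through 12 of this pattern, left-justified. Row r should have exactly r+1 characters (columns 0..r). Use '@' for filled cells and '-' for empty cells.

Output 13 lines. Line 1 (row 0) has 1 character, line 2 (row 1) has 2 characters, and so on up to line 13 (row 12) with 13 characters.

Answer: @
@@
@-@
@@@@
@---@
@@--@@
@-@-@-@
@@@@@@@@
@-------@
@@------@@
@-@-----@-@
@@@@----@@@@
@---@---@---@

Derivation:
r0=0: @
r1=1: @@
r2=10: @-@
r3=11: @@@@
r4=100: @---@
r5=101: @@--@@
r6=110: @-@-@-@
r7=111: @@@@@@@@
r8=1000: @-------@
r9=1001: @@------@@
r10=1010: @-@-----@-@
r11=1011: @@@@----@@@@
r12=1100: @---@---@---@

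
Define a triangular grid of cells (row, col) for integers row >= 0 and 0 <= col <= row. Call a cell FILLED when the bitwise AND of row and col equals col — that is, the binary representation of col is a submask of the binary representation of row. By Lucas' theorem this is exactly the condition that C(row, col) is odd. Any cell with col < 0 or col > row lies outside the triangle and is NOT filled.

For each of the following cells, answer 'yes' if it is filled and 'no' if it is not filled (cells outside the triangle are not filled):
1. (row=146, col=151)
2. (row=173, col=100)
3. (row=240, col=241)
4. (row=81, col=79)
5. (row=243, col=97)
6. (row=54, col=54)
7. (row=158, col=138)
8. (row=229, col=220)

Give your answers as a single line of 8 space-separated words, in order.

Answer: no no no no yes yes yes no

Derivation:
(146,151): col outside [0, 146] -> not filled
(173,100): row=0b10101101, col=0b1100100, row AND col = 0b100100 = 36; 36 != 100 -> empty
(240,241): col outside [0, 240] -> not filled
(81,79): row=0b1010001, col=0b1001111, row AND col = 0b1000001 = 65; 65 != 79 -> empty
(243,97): row=0b11110011, col=0b1100001, row AND col = 0b1100001 = 97; 97 == 97 -> filled
(54,54): row=0b110110, col=0b110110, row AND col = 0b110110 = 54; 54 == 54 -> filled
(158,138): row=0b10011110, col=0b10001010, row AND col = 0b10001010 = 138; 138 == 138 -> filled
(229,220): row=0b11100101, col=0b11011100, row AND col = 0b11000100 = 196; 196 != 220 -> empty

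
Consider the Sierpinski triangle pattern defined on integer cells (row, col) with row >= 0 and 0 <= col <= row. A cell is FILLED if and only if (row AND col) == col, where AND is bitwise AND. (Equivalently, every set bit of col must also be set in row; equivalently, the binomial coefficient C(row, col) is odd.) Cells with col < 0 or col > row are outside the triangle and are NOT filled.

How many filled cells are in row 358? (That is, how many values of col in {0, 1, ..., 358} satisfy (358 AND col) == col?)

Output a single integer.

358 in binary = 101100110
popcount(358) = number of 1-bits in 101100110 = 5
A col c satisfies (358 AND c) == c iff every set bit of c is also set in 358; each of the 5 set bits of 358 can independently be on or off in c.
count = 2^5 = 32

Answer: 32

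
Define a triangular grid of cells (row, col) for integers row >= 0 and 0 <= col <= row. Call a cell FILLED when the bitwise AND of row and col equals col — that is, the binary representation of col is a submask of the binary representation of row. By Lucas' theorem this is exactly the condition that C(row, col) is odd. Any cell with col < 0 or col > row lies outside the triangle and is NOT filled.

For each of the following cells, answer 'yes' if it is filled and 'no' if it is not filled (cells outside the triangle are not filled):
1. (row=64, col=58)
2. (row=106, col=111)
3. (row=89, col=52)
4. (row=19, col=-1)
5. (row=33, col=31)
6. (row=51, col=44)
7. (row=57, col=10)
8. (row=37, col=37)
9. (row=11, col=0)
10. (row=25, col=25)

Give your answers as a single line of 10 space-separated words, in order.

Answer: no no no no no no no yes yes yes

Derivation:
(64,58): row=0b1000000, col=0b111010, row AND col = 0b0 = 0; 0 != 58 -> empty
(106,111): col outside [0, 106] -> not filled
(89,52): row=0b1011001, col=0b110100, row AND col = 0b10000 = 16; 16 != 52 -> empty
(19,-1): col outside [0, 19] -> not filled
(33,31): row=0b100001, col=0b11111, row AND col = 0b1 = 1; 1 != 31 -> empty
(51,44): row=0b110011, col=0b101100, row AND col = 0b100000 = 32; 32 != 44 -> empty
(57,10): row=0b111001, col=0b1010, row AND col = 0b1000 = 8; 8 != 10 -> empty
(37,37): row=0b100101, col=0b100101, row AND col = 0b100101 = 37; 37 == 37 -> filled
(11,0): row=0b1011, col=0b0, row AND col = 0b0 = 0; 0 == 0 -> filled
(25,25): row=0b11001, col=0b11001, row AND col = 0b11001 = 25; 25 == 25 -> filled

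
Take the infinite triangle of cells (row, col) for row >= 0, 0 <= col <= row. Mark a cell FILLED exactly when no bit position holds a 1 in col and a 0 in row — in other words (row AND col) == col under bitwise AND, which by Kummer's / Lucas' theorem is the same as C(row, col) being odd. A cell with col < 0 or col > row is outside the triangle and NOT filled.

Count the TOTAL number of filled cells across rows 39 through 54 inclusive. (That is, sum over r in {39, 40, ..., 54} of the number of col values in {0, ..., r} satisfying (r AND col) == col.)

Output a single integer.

Answer: 200

Derivation:
r39=100111 pc4: +16 =16
r40=101000 pc2: +4 =20
r41=101001 pc3: +8 =28
r42=101010 pc3: +8 =36
r43=101011 pc4: +16 =52
r44=101100 pc3: +8 =60
r45=101101 pc4: +16 =76
r46=101110 pc4: +16 =92
r47=101111 pc5: +32 =124
r48=110000 pc2: +4 =128
r49=110001 pc3: +8 =136
r50=110010 pc3: +8 =144
r51=110011 pc4: +16 =160
r52=110100 pc3: +8 =168
r53=110101 pc4: +16 =184
r54=110110 pc4: +16 =200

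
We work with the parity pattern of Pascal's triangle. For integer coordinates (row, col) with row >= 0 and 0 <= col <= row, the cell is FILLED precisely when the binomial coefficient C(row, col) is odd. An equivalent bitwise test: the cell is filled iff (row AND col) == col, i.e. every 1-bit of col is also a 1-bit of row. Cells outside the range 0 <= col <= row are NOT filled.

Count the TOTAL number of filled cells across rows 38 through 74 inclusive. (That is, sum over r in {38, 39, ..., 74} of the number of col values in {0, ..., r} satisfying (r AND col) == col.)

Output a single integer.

r38=100110 pc3: +8 =8
r39=100111 pc4: +16 =24
r40=101000 pc2: +4 =28
r41=101001 pc3: +8 =36
r42=101010 pc3: +8 =44
r43=101011 pc4: +16 =60
r44=101100 pc3: +8 =68
r45=101101 pc4: +16 =84
r46=101110 pc4: +16 =100
r47=101111 pc5: +32 =132
r48=110000 pc2: +4 =136
r49=110001 pc3: +8 =144
r50=110010 pc3: +8 =152
r51=110011 pc4: +16 =168
r52=110100 pc3: +8 =176
r53=110101 pc4: +16 =192
r54=110110 pc4: +16 =208
r55=110111 pc5: +32 =240
r56=111000 pc3: +8 =248
r57=111001 pc4: +16 =264
r58=111010 pc4: +16 =280
r59=111011 pc5: +32 =312
r60=111100 pc4: +16 =328
r61=111101 pc5: +32 =360
r62=111110 pc5: +32 =392
r63=111111 pc6: +64 =456
r64=1000000 pc1: +2 =458
r65=1000001 pc2: +4 =462
r66=1000010 pc2: +4 =466
r67=1000011 pc3: +8 =474
r68=1000100 pc2: +4 =478
r69=1000101 pc3: +8 =486
r70=1000110 pc3: +8 =494
r71=1000111 pc4: +16 =510
r72=1001000 pc2: +4 =514
r73=1001001 pc3: +8 =522
r74=1001010 pc3: +8 =530

Answer: 530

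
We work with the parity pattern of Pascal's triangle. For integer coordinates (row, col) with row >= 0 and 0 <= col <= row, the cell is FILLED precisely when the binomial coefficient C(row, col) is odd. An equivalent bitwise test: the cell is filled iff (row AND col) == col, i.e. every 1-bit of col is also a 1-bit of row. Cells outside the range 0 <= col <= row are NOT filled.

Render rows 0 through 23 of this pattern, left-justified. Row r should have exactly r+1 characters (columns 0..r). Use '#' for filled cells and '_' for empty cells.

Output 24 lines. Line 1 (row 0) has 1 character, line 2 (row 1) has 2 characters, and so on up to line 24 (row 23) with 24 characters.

Answer: #
##
#_#
####
#___#
##__##
#_#_#_#
########
#_______#
##______##
#_#_____#_#
####____####
#___#___#___#
##__##__##__##
#_#_#_#_#_#_#_#
################
#_______________#
##______________##
#_#_____________#_#
####____________####
#___#___________#___#
##__##__________##__##
#_#_#_#_________#_#_#_#
########________########

Derivation:
r0=0: #
r1=1: ##
r2=10: #_#
r3=11: ####
r4=100: #___#
r5=101: ##__##
r6=110: #_#_#_#
r7=111: ########
r8=1000: #_______#
r9=1001: ##______##
r10=1010: #_#_____#_#
r11=1011: ####____####
r12=1100: #___#___#___#
r13=1101: ##__##__##__##
r14=1110: #_#_#_#_#_#_#_#
r15=1111: ################
r16=10000: #_______________#
r17=10001: ##______________##
r18=10010: #_#_____________#_#
r19=10011: ####____________####
r20=10100: #___#___________#___#
r21=10101: ##__##__________##__##
r22=10110: #_#_#_#_________#_#_#_#
r23=10111: ########________########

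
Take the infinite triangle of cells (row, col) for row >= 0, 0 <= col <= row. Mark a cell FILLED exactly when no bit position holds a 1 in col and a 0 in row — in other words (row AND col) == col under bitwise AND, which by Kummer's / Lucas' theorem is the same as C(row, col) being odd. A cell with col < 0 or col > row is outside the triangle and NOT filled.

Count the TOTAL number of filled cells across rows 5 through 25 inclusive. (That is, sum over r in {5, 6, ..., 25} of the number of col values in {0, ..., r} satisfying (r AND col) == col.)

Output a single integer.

r5=101 pc2: +4 =4
r6=110 pc2: +4 =8
r7=111 pc3: +8 =16
r8=1000 pc1: +2 =18
r9=1001 pc2: +4 =22
r10=1010 pc2: +4 =26
r11=1011 pc3: +8 =34
r12=1100 pc2: +4 =38
r13=1101 pc3: +8 =46
r14=1110 pc3: +8 =54
r15=1111 pc4: +16 =70
r16=10000 pc1: +2 =72
r17=10001 pc2: +4 =76
r18=10010 pc2: +4 =80
r19=10011 pc3: +8 =88
r20=10100 pc2: +4 =92
r21=10101 pc3: +8 =100
r22=10110 pc3: +8 =108
r23=10111 pc4: +16 =124
r24=11000 pc2: +4 =128
r25=11001 pc3: +8 =136

Answer: 136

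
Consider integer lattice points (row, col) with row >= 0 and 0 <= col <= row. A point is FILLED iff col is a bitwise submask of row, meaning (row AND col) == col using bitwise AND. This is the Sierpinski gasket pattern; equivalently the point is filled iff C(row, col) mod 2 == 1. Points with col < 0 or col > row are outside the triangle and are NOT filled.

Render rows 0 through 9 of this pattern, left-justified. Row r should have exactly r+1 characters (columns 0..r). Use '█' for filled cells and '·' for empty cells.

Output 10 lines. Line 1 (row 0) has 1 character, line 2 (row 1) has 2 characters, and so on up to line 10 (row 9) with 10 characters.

Answer: █
██
█·█
████
█···█
██··██
█·█·█·█
████████
█·······█
██······██

Derivation:
r0=0: █
r1=1: ██
r2=10: █·█
r3=11: ████
r4=100: █···█
r5=101: ██··██
r6=110: █·█·█·█
r7=111: ████████
r8=1000: █·······█
r9=1001: ██······██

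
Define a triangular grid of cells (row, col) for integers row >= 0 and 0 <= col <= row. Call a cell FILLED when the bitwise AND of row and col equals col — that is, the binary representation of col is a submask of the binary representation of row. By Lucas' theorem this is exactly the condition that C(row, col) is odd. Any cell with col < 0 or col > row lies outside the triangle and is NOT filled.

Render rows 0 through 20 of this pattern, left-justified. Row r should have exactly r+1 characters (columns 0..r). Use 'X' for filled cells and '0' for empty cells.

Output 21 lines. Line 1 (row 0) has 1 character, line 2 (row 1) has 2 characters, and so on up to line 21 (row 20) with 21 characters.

r0=0: X
r1=1: XX
r2=10: X0X
r3=11: XXXX
r4=100: X000X
r5=101: XX00XX
r6=110: X0X0X0X
r7=111: XXXXXXXX
r8=1000: X0000000X
r9=1001: XX000000XX
r10=1010: X0X00000X0X
r11=1011: XXXX0000XXXX
r12=1100: X000X000X000X
r13=1101: XX00XX00XX00XX
r14=1110: X0X0X0X0X0X0X0X
r15=1111: XXXXXXXXXXXXXXXX
r16=10000: X000000000000000X
r17=10001: XX00000000000000XX
r18=10010: X0X0000000000000X0X
r19=10011: XXXX000000000000XXXX
r20=10100: X000X00000000000X000X

Answer: X
XX
X0X
XXXX
X000X
XX00XX
X0X0X0X
XXXXXXXX
X0000000X
XX000000XX
X0X00000X0X
XXXX0000XXXX
X000X000X000X
XX00XX00XX00XX
X0X0X0X0X0X0X0X
XXXXXXXXXXXXXXXX
X000000000000000X
XX00000000000000XX
X0X0000000000000X0X
XXXX000000000000XXXX
X000X00000000000X000X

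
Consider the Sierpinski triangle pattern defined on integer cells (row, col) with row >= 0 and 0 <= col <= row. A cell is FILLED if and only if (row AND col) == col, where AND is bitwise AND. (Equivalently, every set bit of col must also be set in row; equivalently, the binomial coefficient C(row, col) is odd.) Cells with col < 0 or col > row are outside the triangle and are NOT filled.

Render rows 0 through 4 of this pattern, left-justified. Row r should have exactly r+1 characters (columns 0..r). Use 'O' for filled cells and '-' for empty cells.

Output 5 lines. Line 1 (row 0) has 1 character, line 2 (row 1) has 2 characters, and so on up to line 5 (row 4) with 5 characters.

r0=0: O
r1=1: OO
r2=10: O-O
r3=11: OOOO
r4=100: O---O

Answer: O
OO
O-O
OOOO
O---O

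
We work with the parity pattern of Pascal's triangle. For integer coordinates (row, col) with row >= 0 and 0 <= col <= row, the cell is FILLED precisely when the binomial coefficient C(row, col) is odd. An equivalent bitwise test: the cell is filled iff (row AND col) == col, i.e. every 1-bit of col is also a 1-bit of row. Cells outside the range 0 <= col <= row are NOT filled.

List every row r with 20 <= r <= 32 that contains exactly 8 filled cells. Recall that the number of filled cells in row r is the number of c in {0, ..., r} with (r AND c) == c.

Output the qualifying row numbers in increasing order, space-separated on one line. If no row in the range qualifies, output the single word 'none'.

Answer: 21 22 25 26 28

Derivation:
Row r has 2^popcount(r) filled cells, so we need popcount(r) = log2(8) = 3.
Scan r = 20..32 and keep those with exactly 3 one-bits:
r=20=10100 popcount=2 -> skip
r=21=10101 popcount=3 -> KEEP
r=22=10110 popcount=3 -> KEEP
r=23=10111 popcount=4 -> skip
r=24=11000 popcount=2 -> skip
r=25=11001 popcount=3 -> KEEP
r=26=11010 popcount=3 -> KEEP
r=27=11011 popcount=4 -> skip
r=28=11100 popcount=3 -> KEEP
r=29=11101 popcount=4 -> skip
r=30=11110 popcount=4 -> skip
r=31=11111 popcount=5 -> skip
r=32=100000 popcount=1 -> skip
Kept rows: 21 22 25 26 28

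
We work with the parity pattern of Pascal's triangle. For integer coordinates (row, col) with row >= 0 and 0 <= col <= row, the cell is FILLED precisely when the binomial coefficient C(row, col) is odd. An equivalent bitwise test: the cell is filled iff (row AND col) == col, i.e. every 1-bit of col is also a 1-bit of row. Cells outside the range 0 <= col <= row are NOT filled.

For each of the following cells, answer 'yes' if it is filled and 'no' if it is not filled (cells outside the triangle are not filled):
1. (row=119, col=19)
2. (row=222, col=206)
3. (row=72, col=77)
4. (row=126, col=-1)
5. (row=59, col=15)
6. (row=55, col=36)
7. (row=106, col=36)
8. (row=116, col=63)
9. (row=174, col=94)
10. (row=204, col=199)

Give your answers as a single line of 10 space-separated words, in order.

Answer: yes yes no no no yes no no no no

Derivation:
(119,19): row=0b1110111, col=0b10011, row AND col = 0b10011 = 19; 19 == 19 -> filled
(222,206): row=0b11011110, col=0b11001110, row AND col = 0b11001110 = 206; 206 == 206 -> filled
(72,77): col outside [0, 72] -> not filled
(126,-1): col outside [0, 126] -> not filled
(59,15): row=0b111011, col=0b1111, row AND col = 0b1011 = 11; 11 != 15 -> empty
(55,36): row=0b110111, col=0b100100, row AND col = 0b100100 = 36; 36 == 36 -> filled
(106,36): row=0b1101010, col=0b100100, row AND col = 0b100000 = 32; 32 != 36 -> empty
(116,63): row=0b1110100, col=0b111111, row AND col = 0b110100 = 52; 52 != 63 -> empty
(174,94): row=0b10101110, col=0b1011110, row AND col = 0b1110 = 14; 14 != 94 -> empty
(204,199): row=0b11001100, col=0b11000111, row AND col = 0b11000100 = 196; 196 != 199 -> empty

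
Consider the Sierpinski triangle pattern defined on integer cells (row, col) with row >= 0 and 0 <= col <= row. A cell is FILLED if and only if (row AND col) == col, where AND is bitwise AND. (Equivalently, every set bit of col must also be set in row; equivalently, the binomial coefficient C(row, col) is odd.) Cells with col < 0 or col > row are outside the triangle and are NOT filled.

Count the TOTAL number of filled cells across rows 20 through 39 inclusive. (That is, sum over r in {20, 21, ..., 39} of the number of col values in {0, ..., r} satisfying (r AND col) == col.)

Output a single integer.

Answer: 198

Derivation:
r20=10100 pc2: +4 =4
r21=10101 pc3: +8 =12
r22=10110 pc3: +8 =20
r23=10111 pc4: +16 =36
r24=11000 pc2: +4 =40
r25=11001 pc3: +8 =48
r26=11010 pc3: +8 =56
r27=11011 pc4: +16 =72
r28=11100 pc3: +8 =80
r29=11101 pc4: +16 =96
r30=11110 pc4: +16 =112
r31=11111 pc5: +32 =144
r32=100000 pc1: +2 =146
r33=100001 pc2: +4 =150
r34=100010 pc2: +4 =154
r35=100011 pc3: +8 =162
r36=100100 pc2: +4 =166
r37=100101 pc3: +8 =174
r38=100110 pc3: +8 =182
r39=100111 pc4: +16 =198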